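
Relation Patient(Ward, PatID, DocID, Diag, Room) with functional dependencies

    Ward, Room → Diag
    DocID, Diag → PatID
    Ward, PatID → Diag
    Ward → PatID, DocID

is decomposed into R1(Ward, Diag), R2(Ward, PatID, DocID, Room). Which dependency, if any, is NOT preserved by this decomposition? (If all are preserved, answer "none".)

DocID, Diag → PatID

Check DocID, Diag → PatID: no single fragment contains all of {PatID, DocID, Diag}, and the restricted closure of {DocID, Diag} across the fragments never reaches {PatID}.
Ward, Room → Diag is preserved.
Ward, PatID → Diag is preserved.
Ward → PatID, DocID is preserved.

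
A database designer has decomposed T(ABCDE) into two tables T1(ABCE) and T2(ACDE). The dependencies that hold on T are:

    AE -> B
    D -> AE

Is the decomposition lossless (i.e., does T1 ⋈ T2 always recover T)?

Yes

Common attributes: T1 ∩ T2 = {ACE}.
Closure of {ACE}: AE → B applies, adding B. So (ACE)⁺ = {ABCE}.
This closure contains every attribute of T1, so T1 ∩ T2 → T1. The join is lossless.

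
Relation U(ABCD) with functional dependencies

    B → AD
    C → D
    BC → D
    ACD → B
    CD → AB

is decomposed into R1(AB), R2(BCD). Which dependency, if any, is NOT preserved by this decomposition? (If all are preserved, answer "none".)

none

B → AD: restricted closure across fragments reaches AD.
C → D lies within R2.
BC → D lies within R2.
ACD → B: restricted closure across fragments reaches B.
CD → AB: restricted closure across fragments reaches AB.
Every dependency is enforceable on the fragments, so the decomposition is dependency-preserving.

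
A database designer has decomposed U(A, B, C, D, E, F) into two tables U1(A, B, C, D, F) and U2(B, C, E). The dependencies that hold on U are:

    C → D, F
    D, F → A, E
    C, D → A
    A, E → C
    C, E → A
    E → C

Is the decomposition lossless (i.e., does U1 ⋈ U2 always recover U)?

Yes

Common attributes: U1 ∩ U2 = {B, C}.
Closure of {B, C}: C → D, F applies, adding D, F; D, F → A, E applies, adding A, E. So (B, C)⁺ = {A, B, C, D, E, F}.
This closure contains every attribute of U1, so U1 ∩ U2 → U1. The join is lossless.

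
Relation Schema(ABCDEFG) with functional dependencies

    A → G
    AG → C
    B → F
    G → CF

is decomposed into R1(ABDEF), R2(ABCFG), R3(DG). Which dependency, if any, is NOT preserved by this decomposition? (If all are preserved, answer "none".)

A → G lies within R2.
AG → C lies within R2.
B → F lies within R1.
G → CF lies within R2.
Every dependency is enforceable on the fragments, so the decomposition is dependency-preserving.

none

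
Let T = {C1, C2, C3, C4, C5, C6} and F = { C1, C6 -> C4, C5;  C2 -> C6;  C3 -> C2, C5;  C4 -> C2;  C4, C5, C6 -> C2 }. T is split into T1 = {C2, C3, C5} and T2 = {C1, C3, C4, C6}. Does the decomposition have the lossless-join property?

Common attributes: T1 ∩ T2 = {C3}.
Closure of {C3}: C3 → C2, C5 applies, adding C2, C5; C2 → C6 applies, adding C6. So (C3)⁺ = {C2, C3, C5, C6}.
This closure contains every attribute of T1, so T1 ∩ T2 → T1. The join is lossless.

Yes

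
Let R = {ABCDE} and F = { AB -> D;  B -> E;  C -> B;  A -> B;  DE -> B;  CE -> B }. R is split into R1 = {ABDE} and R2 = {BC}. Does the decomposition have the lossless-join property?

No

Common attributes: R1 ∩ R2 = {B}.
Closure of {B}: B → E applies, adding E. So (B)⁺ = {BE}.
The closure contains neither all of R1 = {ABDE} nor all of R2 = {BC}, so the common attributes are not a superkey of either fragment. The join is lossy.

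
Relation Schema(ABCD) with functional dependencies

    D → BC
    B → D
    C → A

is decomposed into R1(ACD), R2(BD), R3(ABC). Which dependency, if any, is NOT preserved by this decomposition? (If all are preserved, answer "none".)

none

D → BC: restricted closure across fragments reaches BC.
B → D lies within R2.
C → A lies within R1.
Every dependency is enforceable on the fragments, so the decomposition is dependency-preserving.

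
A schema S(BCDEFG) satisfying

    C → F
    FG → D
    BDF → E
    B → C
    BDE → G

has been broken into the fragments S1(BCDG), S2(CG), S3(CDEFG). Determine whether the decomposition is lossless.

No

Chase test. Columns are BCDEFG; row i has aⱼ where attribute j ∈ Si, else bᵢⱼ.
Initial tableau (one row per fragment):
  row 1: a1 a2 a3 b14 b15 a6
  row 2: b21 a2 b23 b24 b25 a6
  row 3: b31 a2 a3 a4 a5 a6
Rows 1 and 2 agree on C; apply C→F and equate their F entries.
Rows 1 and 3 agree on C; apply C→F and equate their F entries.
Rows 1 and 2 agree on FG; apply FG→D and equate their D entries.
No row becomes fully distinguished — the join is lossy.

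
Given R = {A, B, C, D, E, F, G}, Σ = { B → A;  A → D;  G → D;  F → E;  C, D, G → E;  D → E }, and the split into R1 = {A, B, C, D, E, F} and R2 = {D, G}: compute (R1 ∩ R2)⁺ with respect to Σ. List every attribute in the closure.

R1 ∩ R2 = {D}.
D → E applies, adding E
Closure: {D, E}.

D, E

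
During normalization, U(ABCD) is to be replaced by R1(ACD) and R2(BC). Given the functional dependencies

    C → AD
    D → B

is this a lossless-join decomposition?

Common attributes: R1 ∩ R2 = {C}.
Closure of {C}: C → AD applies, adding AD; D → B applies, adding B. So (C)⁺ = {ABCD}.
This closure contains every attribute of R1, so R1 ∩ R2 → R1. The join is lossless.

Yes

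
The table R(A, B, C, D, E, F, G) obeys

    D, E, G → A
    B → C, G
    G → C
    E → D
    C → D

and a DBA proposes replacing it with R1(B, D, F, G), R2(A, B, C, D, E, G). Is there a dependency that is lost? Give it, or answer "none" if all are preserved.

D, E, G → A lies within R2.
B → C, G lies within R2.
G → C lies within R2.
E → D lies within R2.
C → D lies within R2.
Every dependency is enforceable on the fragments, so the decomposition is dependency-preserving.

none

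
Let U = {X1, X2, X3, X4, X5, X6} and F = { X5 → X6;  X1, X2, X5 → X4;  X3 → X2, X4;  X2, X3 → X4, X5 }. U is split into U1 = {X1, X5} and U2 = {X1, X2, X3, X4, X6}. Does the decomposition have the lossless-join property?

No

Common attributes: U1 ∩ U2 = {X1}.
No dependency enlarges {X1}, so (X1)⁺ = {X1}.
The closure contains neither all of U1 = {X1, X5} nor all of U2 = {X1, X2, X3, X4, X6}, so the common attributes are not a superkey of either fragment. The join is lossy.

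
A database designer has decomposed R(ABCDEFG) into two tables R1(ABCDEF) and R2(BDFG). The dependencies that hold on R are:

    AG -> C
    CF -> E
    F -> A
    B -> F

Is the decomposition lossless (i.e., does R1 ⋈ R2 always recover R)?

Common attributes: R1 ∩ R2 = {BDF}.
Closure of {BDF}: F → A applies, adding A. So (BDF)⁺ = {ABDF}.
The closure contains neither all of R1 = {ABCDEF} nor all of R2 = {BDFG}, so the common attributes are not a superkey of either fragment. The join is lossy.

No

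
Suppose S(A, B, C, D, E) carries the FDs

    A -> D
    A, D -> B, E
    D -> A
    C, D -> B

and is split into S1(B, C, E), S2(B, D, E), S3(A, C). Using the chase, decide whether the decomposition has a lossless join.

Chase test. Columns are A, B, C, D, E; row i has aⱼ where attribute j ∈ Si, else bᵢⱼ.
Initial tableau (one row per fragment):
  row 1: b11 a2 a3 b14 a5
  row 2: b21 a2 b23 a4 a5
  row 3: a1 b32 a3 b34 b35
No row becomes fully distinguished — the join is lossy.

No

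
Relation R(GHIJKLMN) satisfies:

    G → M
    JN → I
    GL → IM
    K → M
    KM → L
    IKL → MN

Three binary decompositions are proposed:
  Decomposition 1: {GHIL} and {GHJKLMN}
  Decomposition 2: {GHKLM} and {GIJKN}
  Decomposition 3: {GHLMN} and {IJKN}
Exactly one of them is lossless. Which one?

Decomposition 1: common = {GHL}, closure = {GHILM} → lossless.
Decomposition 2: common = {GK}, closure = {GIKLMN} → lossy.
Decomposition 3: common = {N}, closure = {N} → lossy.

Decomposition 1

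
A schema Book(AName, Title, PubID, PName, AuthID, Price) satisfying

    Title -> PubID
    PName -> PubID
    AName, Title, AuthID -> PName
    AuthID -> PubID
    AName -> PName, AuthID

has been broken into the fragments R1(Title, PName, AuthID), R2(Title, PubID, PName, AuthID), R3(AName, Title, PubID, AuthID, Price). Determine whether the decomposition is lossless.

Chase test. Columns are AName, Title, PubID, PName, AuthID, Price; row i has aⱼ where attribute j ∈ Ri, else bᵢⱼ.
Initial tableau (one row per fragment):
  row 1: b11 a2 b13 a4 a5 b16
  row 2: b21 a2 a3 a4 a5 b26
  row 3: a1 a2 a3 b34 a5 a6
Rows 1 and 2 agree on Title; apply Title→PubID and equate their PubID entries.
No row becomes fully distinguished — the join is lossy.

No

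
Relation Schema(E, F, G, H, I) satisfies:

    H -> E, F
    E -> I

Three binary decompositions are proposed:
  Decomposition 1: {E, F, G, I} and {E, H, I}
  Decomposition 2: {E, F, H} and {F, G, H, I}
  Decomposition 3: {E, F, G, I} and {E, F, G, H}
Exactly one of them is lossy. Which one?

Decomposition 1

Decomposition 1: common = {E, I}, closure = {E, I} → lossy.
Decomposition 2: common = {F, H}, closure = {E, F, H, I} → lossless.
Decomposition 3: common = {E, F, G}, closure = {E, F, G, I} → lossless.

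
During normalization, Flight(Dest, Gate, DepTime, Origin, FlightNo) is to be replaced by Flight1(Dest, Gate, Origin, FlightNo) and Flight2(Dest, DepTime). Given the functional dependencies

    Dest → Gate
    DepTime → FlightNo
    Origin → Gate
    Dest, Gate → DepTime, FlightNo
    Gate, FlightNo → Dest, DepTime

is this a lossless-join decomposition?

Common attributes: Flight1 ∩ Flight2 = {Dest}.
Closure of {Dest}: Dest → Gate applies, adding Gate; Dest, Gate → DepTime, FlightNo applies, adding DepTime, FlightNo. So (Dest)⁺ = {Dest, Gate, DepTime, FlightNo}.
This closure contains every attribute of Flight2, so Flight1 ∩ Flight2 → Flight2. The join is lossless.

Yes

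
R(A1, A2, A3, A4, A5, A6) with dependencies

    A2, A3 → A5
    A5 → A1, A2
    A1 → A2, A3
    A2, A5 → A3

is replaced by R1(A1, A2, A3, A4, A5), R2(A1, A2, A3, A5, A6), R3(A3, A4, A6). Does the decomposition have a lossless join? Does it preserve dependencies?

Lossless test (chase): applying each FD to every pair of rows produces no changes in the tableau, so no row becomes fully distinguished — the join is lossy.
Dependency preservation: every FD's attributes lie within a single fragment, so each can be enforced locally — preserved.

lossy but dependency-preserving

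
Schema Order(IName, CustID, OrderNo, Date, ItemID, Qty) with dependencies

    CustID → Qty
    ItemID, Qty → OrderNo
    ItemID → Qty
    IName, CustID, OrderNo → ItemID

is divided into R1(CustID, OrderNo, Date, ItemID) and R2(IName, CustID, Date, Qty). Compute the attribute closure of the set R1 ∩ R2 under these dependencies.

CustID, Date, Qty

R1 ∩ R2 = {CustID, Date}.
CustID → Qty applies, adding Qty
Closure: {CustID, Date, Qty}.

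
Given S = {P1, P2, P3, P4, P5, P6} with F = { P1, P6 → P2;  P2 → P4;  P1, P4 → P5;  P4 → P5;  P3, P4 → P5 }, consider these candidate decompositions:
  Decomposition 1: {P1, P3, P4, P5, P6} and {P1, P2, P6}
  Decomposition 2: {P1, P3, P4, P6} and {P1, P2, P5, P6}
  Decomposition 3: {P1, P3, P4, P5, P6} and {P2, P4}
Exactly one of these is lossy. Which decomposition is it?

Decomposition 3

Decomposition 1: common = {P1, P6}, closure = {P1, P2, P4, P5, P6} → lossless.
Decomposition 2: common = {P1, P6}, closure = {P1, P2, P4, P5, P6} → lossless.
Decomposition 3: common = {P4}, closure = {P4, P5} → lossy.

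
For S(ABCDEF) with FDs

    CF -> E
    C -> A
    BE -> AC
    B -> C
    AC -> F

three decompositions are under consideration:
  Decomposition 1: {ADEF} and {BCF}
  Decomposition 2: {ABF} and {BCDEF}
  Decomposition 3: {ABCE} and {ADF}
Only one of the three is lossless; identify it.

Decomposition 1: common = {F}, closure = {F} → lossy.
Decomposition 2: common = {BF}, closure = {ABCEF} → lossless.
Decomposition 3: common = {A}, closure = {A} → lossy.

Decomposition 2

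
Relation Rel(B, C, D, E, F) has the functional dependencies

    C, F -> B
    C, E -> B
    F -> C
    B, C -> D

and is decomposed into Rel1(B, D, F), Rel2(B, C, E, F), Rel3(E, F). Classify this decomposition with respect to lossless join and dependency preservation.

lossless but not dependency-preserving

Lossless test (chase): Rows 1 and 2 agree on F; apply F→C and equate their C entries. Rows 1 and 3 agree on F; apply F→C and equate their C entries. Rows 1 and 2 agree on B, C; apply B, C→D and equate their D entries. Rows 1 and 3 agree on C, F; apply C, F→B and equate their B entries. Rows 1 and 3 agree on B, C; apply B, C→D and equate their D entries. Row 2 is now all distinguished symbols — the join is lossless.
Dependency preservation: the restricted closure of {B, C} across the fragments never reaches {D}, so B, C → D cannot be enforced without a join — not preserved.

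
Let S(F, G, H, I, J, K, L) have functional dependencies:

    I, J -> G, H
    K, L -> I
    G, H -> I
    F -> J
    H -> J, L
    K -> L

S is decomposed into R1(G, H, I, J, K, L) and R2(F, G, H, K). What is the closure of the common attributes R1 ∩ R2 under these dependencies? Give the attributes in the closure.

G, H, I, J, K, L

R1 ∩ R2 = {G, H, K}.
G, H → I applies, adding I
H → J, L applies, adding J, L
Closure: {G, H, I, J, K, L}.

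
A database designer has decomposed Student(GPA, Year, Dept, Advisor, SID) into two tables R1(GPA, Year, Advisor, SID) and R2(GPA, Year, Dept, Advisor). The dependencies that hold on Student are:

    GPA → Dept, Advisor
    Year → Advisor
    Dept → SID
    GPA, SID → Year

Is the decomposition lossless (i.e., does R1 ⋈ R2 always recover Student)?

Yes

Common attributes: R1 ∩ R2 = {GPA, Year, Advisor}.
Closure of {GPA, Year, Advisor}: GPA → Dept, Advisor applies, adding Dept; Dept → SID applies, adding SID. So (GPA, Year, Advisor)⁺ = {GPA, Year, Dept, Advisor, SID}.
This closure contains every attribute of R1, so R1 ∩ R2 → R1. The join is lossless.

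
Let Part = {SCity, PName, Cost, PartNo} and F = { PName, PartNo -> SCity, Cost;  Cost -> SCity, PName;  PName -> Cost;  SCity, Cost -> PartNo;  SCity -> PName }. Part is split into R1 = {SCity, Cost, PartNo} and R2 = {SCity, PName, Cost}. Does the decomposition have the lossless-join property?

Common attributes: R1 ∩ R2 = {SCity, Cost}.
Closure of {SCity, Cost}: Cost → SCity, PName applies, adding PName; SCity, Cost → PartNo applies, adding PartNo. So (SCity, Cost)⁺ = {SCity, PName, Cost, PartNo}.
This closure contains every attribute of R1, so R1 ∩ R2 → R1. The join is lossless.

Yes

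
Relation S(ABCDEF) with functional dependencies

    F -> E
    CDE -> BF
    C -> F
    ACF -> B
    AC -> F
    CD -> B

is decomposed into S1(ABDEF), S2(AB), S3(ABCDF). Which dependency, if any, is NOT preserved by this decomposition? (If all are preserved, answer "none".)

F → E lies within S1.
CDE → BF: restricted closure across fragments reaches BF.
C → F lies within S3.
ACF → B lies within S3.
AC → F lies within S3.
CD → B lies within S3.
Every dependency is enforceable on the fragments, so the decomposition is dependency-preserving.

none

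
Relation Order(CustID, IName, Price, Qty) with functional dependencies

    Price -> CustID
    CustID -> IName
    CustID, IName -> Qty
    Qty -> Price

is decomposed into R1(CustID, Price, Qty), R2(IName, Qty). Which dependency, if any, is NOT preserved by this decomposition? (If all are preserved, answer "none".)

none

Price → CustID lies within R1.
CustID → IName: restricted closure across fragments reaches IName.
CustID, IName → Qty: restricted closure across fragments reaches Qty.
Qty → Price lies within R1.
Every dependency is enforceable on the fragments, so the decomposition is dependency-preserving.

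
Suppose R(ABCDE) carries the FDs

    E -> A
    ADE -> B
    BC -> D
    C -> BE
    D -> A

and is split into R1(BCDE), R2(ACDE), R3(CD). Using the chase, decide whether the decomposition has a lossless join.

Yes

Chase test. Columns are ABCDE; row i has aⱼ where attribute j ∈ Ri, else bᵢⱼ.
Initial tableau (one row per fragment):
  row 1: b11 a2 a3 a4 a5
  row 2: a1 b22 a3 a4 a5
  row 3: b31 b32 a3 a4 b35
Rows 1 and 2 agree on E; apply E→A and equate their A entries.
Rows 1 and 2 agree on ADE; apply ADE→B and equate their B entries.
Rows 1 and 3 agree on C; apply C→BE and equate their BE entries.
Rows 1 and 3 agree on D; apply D→A and equate their A entries.
Row 1 is now all distinguished symbols — the join is lossless.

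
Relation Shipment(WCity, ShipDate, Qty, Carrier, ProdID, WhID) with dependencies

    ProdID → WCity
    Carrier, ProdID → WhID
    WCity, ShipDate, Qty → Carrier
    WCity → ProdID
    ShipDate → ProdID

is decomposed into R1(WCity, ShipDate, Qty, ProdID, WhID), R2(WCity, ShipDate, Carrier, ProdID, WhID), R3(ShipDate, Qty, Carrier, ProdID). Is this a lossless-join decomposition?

Yes

Chase test. Columns are WCity, ShipDate, Qty, Carrier, ProdID, WhID; row i has aⱼ where attribute j ∈ Ri, else bᵢⱼ.
Initial tableau (one row per fragment):
  row 1: a1 a2 a3 b14 a5 a6
  row 2: a1 a2 b23 a4 a5 a6
  row 3: b31 a2 a3 a4 a5 b36
Rows 1 and 3 agree on ProdID; apply ProdID→WCity and equate their WCity entries.
Rows 2 and 3 agree on Carrier, ProdID; apply Carrier, ProdID→WhID and equate their WhID entries.
Rows 1 and 3 agree on WCity, ShipDate, Qty; apply WCity, ShipDate, Qty→Carrier and equate their Carrier entries.
Row 1 is now all distinguished symbols — the join is lossless.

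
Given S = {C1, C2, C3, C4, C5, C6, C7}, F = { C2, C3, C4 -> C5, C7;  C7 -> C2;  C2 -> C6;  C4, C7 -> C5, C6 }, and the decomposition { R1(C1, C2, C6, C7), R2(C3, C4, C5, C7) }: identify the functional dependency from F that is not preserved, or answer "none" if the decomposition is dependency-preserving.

Check C2, C3, C4 → C5, C7: no single fragment contains all of {C2, C3, C4, C5, C7}, and the restricted closure of {C2, C3, C4} across the fragments never reaches {C5, C7}.
C7 → C2 is preserved.
C2 → C6 is preserved.
C4, C7 → C5, C6 is preserved.

C2, C3, C4 -> C5, C7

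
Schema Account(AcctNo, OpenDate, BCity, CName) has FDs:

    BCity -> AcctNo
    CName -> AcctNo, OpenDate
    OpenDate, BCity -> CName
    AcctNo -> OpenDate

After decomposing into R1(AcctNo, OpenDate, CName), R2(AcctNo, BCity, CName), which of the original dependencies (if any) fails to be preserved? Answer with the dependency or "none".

BCity → AcctNo lies within R2.
CName → AcctNo, OpenDate lies within R1.
OpenDate, BCity → CName: restricted closure across fragments reaches CName.
AcctNo → OpenDate lies within R1.
Every dependency is enforceable on the fragments, so the decomposition is dependency-preserving.

none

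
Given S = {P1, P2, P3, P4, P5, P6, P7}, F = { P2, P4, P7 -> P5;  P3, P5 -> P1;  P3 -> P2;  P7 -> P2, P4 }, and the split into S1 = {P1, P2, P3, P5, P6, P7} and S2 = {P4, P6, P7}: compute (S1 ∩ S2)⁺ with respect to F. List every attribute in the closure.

P2, P4, P5, P6, P7

S1 ∩ S2 = {P6, P7}.
P7 → P2, P4 applies, adding P2, P4
P2, P4, P7 → P5 applies, adding P5
Closure: {P2, P4, P5, P6, P7}.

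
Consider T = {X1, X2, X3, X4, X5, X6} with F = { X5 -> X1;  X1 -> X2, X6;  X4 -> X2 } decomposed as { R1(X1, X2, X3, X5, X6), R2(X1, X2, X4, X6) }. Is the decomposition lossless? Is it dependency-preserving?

Lossless test: (X1, X2, X6)⁺ = {X1, X2, X6}, which is a superkey of neither fragment — lossy.
Dependency preservation: every FD's attributes lie within a single fragment, so each can be enforced locally — preserved.

lossy but dependency-preserving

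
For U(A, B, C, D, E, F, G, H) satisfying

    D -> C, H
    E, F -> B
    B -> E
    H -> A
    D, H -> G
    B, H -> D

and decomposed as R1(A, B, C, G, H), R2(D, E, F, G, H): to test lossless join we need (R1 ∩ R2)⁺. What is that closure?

A, G, H

R1 ∩ R2 = {G, H}.
H → A applies, adding A
Closure: {A, G, H}.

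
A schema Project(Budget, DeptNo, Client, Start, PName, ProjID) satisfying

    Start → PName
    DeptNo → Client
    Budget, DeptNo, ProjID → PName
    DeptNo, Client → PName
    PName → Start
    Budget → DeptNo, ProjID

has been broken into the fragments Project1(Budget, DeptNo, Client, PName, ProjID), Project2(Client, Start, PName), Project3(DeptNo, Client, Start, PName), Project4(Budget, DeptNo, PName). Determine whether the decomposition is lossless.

Chase test. Columns are Budget, DeptNo, Client, Start, PName, ProjID; row i has aⱼ where attribute j ∈ Projecti, else bᵢⱼ.
Initial tableau (one row per fragment):
  row 1: a1 a2 a3 b14 a5 a6
  row 2: b21 b22 a3 a4 a5 b26
  row 3: b31 a2 a3 a4 a5 b36
  row 4: a1 a2 b43 b44 a5 b46
Rows 1 and 4 agree on DeptNo; apply DeptNo→Client and equate their Client entries.
Rows 1 and 2 agree on PName; apply PName→Start and equate their Start entries.
Rows 1 and 4 agree on PName; apply PName→Start and equate their Start entries.
Rows 1 and 4 agree on Budget; apply Budget→DeptNo, ProjID and equate their DeptNo, ProjID entries.
Row 1 is now all distinguished symbols — the join is lossless.

Yes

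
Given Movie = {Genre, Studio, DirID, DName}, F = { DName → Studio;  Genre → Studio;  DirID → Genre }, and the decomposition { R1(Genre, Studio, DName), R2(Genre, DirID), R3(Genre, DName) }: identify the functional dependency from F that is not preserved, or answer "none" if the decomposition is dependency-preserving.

none

DName → Studio lies within R1.
Genre → Studio lies within R1.
DirID → Genre lies within R2.
Every dependency is enforceable on the fragments, so the decomposition is dependency-preserving.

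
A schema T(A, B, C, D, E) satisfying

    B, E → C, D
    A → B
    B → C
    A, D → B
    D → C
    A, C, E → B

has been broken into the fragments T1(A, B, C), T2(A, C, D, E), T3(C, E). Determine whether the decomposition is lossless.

Chase test. Columns are A, B, C, D, E; row i has aⱼ where attribute j ∈ Ti, else bᵢⱼ.
Initial tableau (one row per fragment):
  row 1: a1 a2 a3 b14 b15
  row 2: a1 b22 a3 a4 a5
  row 3: b31 b32 a3 b34 a5
Rows 1 and 2 agree on A; apply A→B and equate their B entries.
Row 2 is now all distinguished symbols — the join is lossless.

Yes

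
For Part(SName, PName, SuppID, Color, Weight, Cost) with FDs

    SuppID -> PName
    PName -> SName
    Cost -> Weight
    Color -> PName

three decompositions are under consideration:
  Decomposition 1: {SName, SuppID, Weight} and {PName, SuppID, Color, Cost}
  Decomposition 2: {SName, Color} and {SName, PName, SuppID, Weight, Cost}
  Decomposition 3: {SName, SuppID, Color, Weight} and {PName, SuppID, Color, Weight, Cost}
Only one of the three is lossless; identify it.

Decomposition 1: common = {SuppID}, closure = {SName, PName, SuppID} → lossy.
Decomposition 2: common = {SName}, closure = {SName} → lossy.
Decomposition 3: common = {SuppID, Color, Weight}, closure = {SName, PName, SuppID, Color, Weight} → lossless.

Decomposition 3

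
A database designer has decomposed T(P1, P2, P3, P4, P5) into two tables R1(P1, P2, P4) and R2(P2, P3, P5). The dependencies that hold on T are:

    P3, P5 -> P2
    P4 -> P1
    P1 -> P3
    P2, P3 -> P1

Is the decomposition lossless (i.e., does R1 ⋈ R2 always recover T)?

Common attributes: R1 ∩ R2 = {P2}.
No dependency enlarges {P2}, so (P2)⁺ = {P2}.
The closure contains neither all of R1 = {P1, P2, P4} nor all of R2 = {P2, P3, P5}, so the common attributes are not a superkey of either fragment. The join is lossy.

No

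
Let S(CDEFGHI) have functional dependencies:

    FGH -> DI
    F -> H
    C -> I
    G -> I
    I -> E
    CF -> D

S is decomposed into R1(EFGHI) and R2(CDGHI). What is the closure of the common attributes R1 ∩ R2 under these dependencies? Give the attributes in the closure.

EGHI

R1 ∩ R2 = {GHI}.
I → E applies, adding E
Closure: {EGHI}.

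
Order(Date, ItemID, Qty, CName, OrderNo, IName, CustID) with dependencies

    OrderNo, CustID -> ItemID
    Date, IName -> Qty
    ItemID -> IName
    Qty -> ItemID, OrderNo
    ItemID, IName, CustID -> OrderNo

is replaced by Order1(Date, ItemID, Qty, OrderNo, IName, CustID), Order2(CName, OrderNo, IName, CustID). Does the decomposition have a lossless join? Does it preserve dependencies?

lossy but dependency-preserving

Lossless test: (OrderNo, IName, CustID)⁺ = {ItemID, OrderNo, IName, CustID}, which is a superkey of neither fragment — lossy.
Dependency preservation: every FD's attributes lie within a single fragment, so each can be enforced locally — preserved.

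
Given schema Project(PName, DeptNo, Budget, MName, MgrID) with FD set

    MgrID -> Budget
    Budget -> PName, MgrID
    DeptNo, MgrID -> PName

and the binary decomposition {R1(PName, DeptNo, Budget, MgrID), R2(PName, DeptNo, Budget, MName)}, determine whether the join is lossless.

Yes

Common attributes: R1 ∩ R2 = {PName, DeptNo, Budget}.
Closure of {PName, DeptNo, Budget}: Budget → PName, MgrID applies, adding MgrID. So (PName, DeptNo, Budget)⁺ = {PName, DeptNo, Budget, MgrID}.
This closure contains every attribute of R1, so R1 ∩ R2 → R1. The join is lossless.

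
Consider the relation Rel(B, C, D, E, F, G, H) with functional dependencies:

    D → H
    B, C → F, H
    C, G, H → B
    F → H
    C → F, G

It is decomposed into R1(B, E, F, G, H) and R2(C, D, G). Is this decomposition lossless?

Common attributes: R1 ∩ R2 = {G}.
No dependency enlarges {G}, so (G)⁺ = {G}.
The closure contains neither all of R1 = {B, E, F, G, H} nor all of R2 = {C, D, G}, so the common attributes are not a superkey of either fragment. The join is lossy.

No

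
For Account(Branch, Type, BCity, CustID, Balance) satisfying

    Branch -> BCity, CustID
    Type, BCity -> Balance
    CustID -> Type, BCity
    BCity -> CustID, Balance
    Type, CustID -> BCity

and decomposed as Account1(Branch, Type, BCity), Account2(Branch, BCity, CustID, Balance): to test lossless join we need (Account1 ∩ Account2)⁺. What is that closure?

Branch, Type, BCity, CustID, Balance

Account1 ∩ Account2 = {Branch, BCity}.
Branch → BCity, CustID applies, adding CustID
CustID → Type, BCity applies, adding Type
BCity → CustID, Balance applies, adding Balance
Closure: {Branch, Type, BCity, CustID, Balance}.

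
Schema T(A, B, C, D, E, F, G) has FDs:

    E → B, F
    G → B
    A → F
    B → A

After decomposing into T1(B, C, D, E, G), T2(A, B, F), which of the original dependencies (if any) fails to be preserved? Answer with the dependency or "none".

E → B, F: restricted closure across fragments reaches B, F.
G → B lies within T1.
A → F lies within T2.
B → A lies within T2.
Every dependency is enforceable on the fragments, so the decomposition is dependency-preserving.

none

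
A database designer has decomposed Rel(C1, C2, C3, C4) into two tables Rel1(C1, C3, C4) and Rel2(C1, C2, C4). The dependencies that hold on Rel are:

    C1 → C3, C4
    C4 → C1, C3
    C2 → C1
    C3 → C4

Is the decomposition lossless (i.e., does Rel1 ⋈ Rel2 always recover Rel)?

Common attributes: Rel1 ∩ Rel2 = {C1, C4}.
Closure of {C1, C4}: C1 → C3, C4 applies, adding C3. So (C1, C4)⁺ = {C1, C3, C4}.
This closure contains every attribute of Rel1, so Rel1 ∩ Rel2 → Rel1. The join is lossless.

Yes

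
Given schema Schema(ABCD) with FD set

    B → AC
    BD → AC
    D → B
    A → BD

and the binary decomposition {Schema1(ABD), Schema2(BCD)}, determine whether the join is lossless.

Common attributes: Schema1 ∩ Schema2 = {BD}.
Closure of {BD}: B → AC applies, adding AC. So (BD)⁺ = {ABCD}.
This closure contains every attribute of Schema1, so Schema1 ∩ Schema2 → Schema1. The join is lossless.

Yes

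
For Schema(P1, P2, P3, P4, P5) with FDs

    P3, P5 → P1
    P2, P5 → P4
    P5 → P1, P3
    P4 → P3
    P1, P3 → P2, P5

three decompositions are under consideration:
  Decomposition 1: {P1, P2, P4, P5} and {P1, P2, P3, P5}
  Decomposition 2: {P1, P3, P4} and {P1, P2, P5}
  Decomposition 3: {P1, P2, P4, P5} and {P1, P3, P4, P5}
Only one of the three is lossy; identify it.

Decomposition 1: common = {P1, P2, P5}, closure = {P1, P2, P3, P4, P5} → lossless.
Decomposition 2: common = {P1}, closure = {P1} → lossy.
Decomposition 3: common = {P1, P4, P5}, closure = {P1, P2, P3, P4, P5} → lossless.

Decomposition 2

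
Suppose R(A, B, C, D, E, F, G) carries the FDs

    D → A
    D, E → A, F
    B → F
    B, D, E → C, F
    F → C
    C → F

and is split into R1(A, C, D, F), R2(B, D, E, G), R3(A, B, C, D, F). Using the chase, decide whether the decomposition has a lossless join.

Chase test. Columns are A, B, C, D, E, F, G; row i has aⱼ where attribute j ∈ Ri, else bᵢⱼ.
Initial tableau (one row per fragment):
  row 1: a1 b12 a3 a4 b15 a6 b17
  row 2: b21 a2 b23 a4 a5 b26 a7
  row 3: a1 a2 a3 a4 b35 a6 b37
Rows 1 and 2 agree on D; apply D→A and equate their A entries.
Rows 2 and 3 agree on B; apply B→F and equate their F entries.
Rows 1 and 2 agree on F; apply F→C and equate their C entries.
Row 2 is now all distinguished symbols — the join is lossless.

Yes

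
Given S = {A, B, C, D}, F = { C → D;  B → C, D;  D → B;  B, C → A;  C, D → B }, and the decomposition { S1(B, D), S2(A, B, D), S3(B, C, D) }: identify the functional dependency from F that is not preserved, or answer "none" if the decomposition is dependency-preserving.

none

C → D lies within S3.
B → C, D lies within S3.
D → B lies within S1.
B, C → A: restricted closure across fragments reaches A.
C, D → B lies within S3.
Every dependency is enforceable on the fragments, so the decomposition is dependency-preserving.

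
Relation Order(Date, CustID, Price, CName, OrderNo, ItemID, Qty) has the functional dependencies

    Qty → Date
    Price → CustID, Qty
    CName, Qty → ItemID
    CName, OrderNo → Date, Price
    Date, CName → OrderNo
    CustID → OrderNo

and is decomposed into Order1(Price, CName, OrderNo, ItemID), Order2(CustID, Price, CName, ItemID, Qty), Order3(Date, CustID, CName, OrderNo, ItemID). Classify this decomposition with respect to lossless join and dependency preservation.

Lossless test (chase): Rows 1 and 2 agree on Price; apply Price→CustID, Qty and equate their CustID, Qty entries. Rows 1 and 3 agree on CName, OrderNo; apply CName, OrderNo→Date, Price and equate their Date, Price entries. Rows 1 and 2 agree on CustID; apply CustID→OrderNo and equate their OrderNo entries. Rows 1 and 2 agree on Qty; apply Qty→Date and equate their Date entries. Rows 1 and 3 agree on Price; apply Price→CustID, Qty and equate their CustID, Qty entries. Row 1 is now all distinguished symbols — the join is lossless.
Dependency preservation: the restricted closure of {Qty} across the fragments never reaches {Date}, so Qty → Date cannot be enforced without a join — not preserved.

lossless but not dependency-preserving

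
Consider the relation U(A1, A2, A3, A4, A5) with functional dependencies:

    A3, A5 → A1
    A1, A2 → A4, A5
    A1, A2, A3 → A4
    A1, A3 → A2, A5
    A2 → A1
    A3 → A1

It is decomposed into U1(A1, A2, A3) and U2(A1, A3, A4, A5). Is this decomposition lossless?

Common attributes: U1 ∩ U2 = {A1, A3}.
Closure of {A1, A3}: A1, A3 → A2, A5 applies, adding A2, A5; A1, A2 → A4, A5 applies, adding A4. So (A1, A3)⁺ = {A1, A2, A3, A4, A5}.
This closure contains every attribute of U1, so U1 ∩ U2 → U1. The join is lossless.

Yes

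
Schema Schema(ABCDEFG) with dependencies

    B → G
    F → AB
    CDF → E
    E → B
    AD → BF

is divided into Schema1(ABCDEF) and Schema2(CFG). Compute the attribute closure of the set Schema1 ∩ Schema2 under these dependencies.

Schema1 ∩ Schema2 = {CF}.
F → AB applies, adding AB
B → G applies, adding G
Closure: {ABCFG}.

ABCFG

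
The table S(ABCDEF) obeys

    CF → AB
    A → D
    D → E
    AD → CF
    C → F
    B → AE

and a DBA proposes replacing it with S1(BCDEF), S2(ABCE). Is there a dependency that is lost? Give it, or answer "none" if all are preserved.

none

CF → AB: restricted closure across fragments reaches AB.
A → D: restricted closure across fragments reaches D.
D → E lies within S1.
AD → CF: restricted closure across fragments reaches CF.
C → F lies within S1.
B → AE lies within S2.
Every dependency is enforceable on the fragments, so the decomposition is dependency-preserving.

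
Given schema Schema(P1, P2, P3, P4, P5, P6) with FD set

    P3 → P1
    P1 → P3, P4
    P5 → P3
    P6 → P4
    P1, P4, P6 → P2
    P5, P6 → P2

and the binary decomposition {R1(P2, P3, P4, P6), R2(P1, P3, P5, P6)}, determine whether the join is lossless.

Common attributes: R1 ∩ R2 = {P3, P6}.
Closure of {P3, P6}: P3 → P1 applies, adding P1; P1 → P3, P4 applies, adding P4; P1, P4, P6 → P2 applies, adding P2. So (P3, P6)⁺ = {P1, P2, P3, P4, P6}.
This closure contains every attribute of R1, so R1 ∩ R2 → R1. The join is lossless.

Yes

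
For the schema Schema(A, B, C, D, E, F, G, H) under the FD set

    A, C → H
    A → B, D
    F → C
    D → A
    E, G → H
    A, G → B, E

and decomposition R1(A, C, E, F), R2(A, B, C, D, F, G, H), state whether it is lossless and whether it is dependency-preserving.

Lossless test: (A, C, F)⁺ = {A, B, C, D, F, H}, which is a superkey of neither fragment — lossy.
Dependency preservation: the restricted closure of {E, G} across the fragments never reaches {H}, so E, G → H cannot be enforced without a join — not preserved.

lossy and not dependency-preserving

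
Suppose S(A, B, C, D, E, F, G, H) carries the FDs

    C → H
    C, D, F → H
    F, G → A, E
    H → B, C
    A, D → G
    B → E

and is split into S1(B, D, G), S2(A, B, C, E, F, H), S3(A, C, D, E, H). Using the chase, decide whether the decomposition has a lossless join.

Chase test. Columns are A, B, C, D, E, F, G, H; row i has aⱼ where attribute j ∈ Si, else bᵢⱼ.
Initial tableau (one row per fragment):
  row 1: b11 a2 b13 a4 b15 b16 a7 b18
  row 2: a1 a2 a3 b24 a5 a6 b27 a8
  row 3: a1 b32 a3 a4 a5 b36 b37 a8
Rows 2 and 3 agree on H; apply H→B, C and equate their B, C entries.
Rows 1 and 2 agree on B; apply B→E and equate their E entries.
No row becomes fully distinguished — the join is lossy.

No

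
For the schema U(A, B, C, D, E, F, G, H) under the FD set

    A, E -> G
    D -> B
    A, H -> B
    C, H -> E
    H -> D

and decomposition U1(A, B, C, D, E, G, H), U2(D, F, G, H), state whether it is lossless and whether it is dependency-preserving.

Lossless test: (D, G, H)⁺ = {B, D, G, H}, which is a superkey of neither fragment — lossy.
Dependency preservation: every FD's attributes lie within a single fragment, so each can be enforced locally — preserved.

lossy but dependency-preserving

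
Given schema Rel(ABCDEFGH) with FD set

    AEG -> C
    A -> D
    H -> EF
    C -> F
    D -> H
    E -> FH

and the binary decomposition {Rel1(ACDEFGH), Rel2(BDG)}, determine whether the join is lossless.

No

Common attributes: Rel1 ∩ Rel2 = {DG}.
Closure of {DG}: D → H applies, adding H; H → EF applies, adding EF. So (DG)⁺ = {DEFGH}.
The closure contains neither all of Rel1 = {ACDEFGH} nor all of Rel2 = {BDG}, so the common attributes are not a superkey of either fragment. The join is lossy.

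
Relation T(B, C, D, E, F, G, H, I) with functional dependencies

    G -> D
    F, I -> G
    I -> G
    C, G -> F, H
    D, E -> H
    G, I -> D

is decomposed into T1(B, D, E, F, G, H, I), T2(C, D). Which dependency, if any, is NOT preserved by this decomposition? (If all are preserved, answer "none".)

Check C, G → F, H: no single fragment contains all of {C, F, G, H}, and the restricted closure of {C, G} across the fragments never reaches {F, H}.
G → D is preserved.
F, I → G is preserved.
I → G is preserved.
D, E → H is preserved.
G, I → D is preserved.

C, G -> F, H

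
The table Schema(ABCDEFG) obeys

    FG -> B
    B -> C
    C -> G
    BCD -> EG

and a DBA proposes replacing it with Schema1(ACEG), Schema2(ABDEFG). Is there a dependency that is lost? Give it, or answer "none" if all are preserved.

B -> C

Check B → C: no single fragment contains all of {BC}, and the restricted closure of {B} across the fragments never reaches {C}.
FG → B is preserved.
C → G is preserved.
BCD → EG is preserved.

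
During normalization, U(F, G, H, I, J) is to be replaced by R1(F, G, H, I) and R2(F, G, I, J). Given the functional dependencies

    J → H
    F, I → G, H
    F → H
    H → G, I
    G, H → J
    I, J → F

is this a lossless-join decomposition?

Yes

Common attributes: R1 ∩ R2 = {F, G, I}.
Closure of {F, G, I}: F, I → G, H applies, adding H; G, H → J applies, adding J. So (F, G, I)⁺ = {F, G, H, I, J}.
This closure contains every attribute of R1, so R1 ∩ R2 → R1. The join is lossless.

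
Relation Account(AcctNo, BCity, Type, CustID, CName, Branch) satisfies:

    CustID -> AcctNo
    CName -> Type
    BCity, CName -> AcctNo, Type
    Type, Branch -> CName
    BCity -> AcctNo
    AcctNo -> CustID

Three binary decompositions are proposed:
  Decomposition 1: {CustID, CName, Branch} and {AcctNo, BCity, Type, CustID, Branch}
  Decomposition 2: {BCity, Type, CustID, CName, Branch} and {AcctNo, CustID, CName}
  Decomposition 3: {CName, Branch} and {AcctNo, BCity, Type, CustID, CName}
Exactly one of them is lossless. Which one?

Decomposition 1: common = {CustID, Branch}, closure = {AcctNo, CustID, Branch} → lossy.
Decomposition 2: common = {CustID, CName}, closure = {AcctNo, Type, CustID, CName} → lossless.
Decomposition 3: common = {CName}, closure = {Type, CName} → lossy.

Decomposition 2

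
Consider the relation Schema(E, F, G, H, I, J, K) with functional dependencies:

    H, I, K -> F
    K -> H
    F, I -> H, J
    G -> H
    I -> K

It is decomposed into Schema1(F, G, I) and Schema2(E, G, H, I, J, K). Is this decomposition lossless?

Yes

Common attributes: Schema1 ∩ Schema2 = {G, I}.
Closure of {G, I}: G → H applies, adding H; I → K applies, adding K; H, I, K → F applies, adding F; F, I → H, J applies, adding J. So (G, I)⁺ = {F, G, H, I, J, K}.
This closure contains every attribute of Schema1, so Schema1 ∩ Schema2 → Schema1. The join is lossless.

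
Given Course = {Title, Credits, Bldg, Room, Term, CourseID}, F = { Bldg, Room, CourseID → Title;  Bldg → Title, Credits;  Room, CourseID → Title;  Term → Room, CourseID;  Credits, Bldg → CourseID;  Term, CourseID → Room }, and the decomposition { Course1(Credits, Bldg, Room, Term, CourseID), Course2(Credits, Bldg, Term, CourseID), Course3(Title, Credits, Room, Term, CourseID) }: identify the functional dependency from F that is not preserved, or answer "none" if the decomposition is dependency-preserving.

Check Bldg → Title, Credits: no single fragment contains all of {Title, Credits, Bldg}, and the restricted closure of {Bldg} across the fragments never reaches {Title, Credits}.
Bldg, Room, CourseID → Title is preserved.
Room, CourseID → Title is preserved.
Term → Room, CourseID is preserved.
Credits, Bldg → CourseID is preserved.
Term, CourseID → Room is preserved.

Bldg → Title, Credits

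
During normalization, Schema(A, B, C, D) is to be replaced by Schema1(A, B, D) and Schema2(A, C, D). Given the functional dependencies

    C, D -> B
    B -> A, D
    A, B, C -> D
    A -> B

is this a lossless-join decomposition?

Yes

Common attributes: Schema1 ∩ Schema2 = {A, D}.
Closure of {A, D}: A → B applies, adding B. So (A, D)⁺ = {A, B, D}.
This closure contains every attribute of Schema1, so Schema1 ∩ Schema2 → Schema1. The join is lossless.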